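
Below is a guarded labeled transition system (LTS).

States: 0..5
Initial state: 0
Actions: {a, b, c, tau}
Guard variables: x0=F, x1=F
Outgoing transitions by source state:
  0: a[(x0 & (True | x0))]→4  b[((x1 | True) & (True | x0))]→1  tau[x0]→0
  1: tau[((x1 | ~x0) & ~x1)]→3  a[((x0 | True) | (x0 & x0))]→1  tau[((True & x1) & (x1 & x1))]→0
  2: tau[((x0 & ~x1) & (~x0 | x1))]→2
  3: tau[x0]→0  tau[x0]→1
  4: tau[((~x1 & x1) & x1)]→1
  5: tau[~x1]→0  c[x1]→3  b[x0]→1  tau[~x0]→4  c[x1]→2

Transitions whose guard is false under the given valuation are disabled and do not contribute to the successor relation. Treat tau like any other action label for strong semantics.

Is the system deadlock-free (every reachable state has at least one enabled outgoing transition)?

Reach set: {0,1,3}
  0: b→1  [1 exit(s)]
  1: a→1  tau→3  [2 exit(s)]
  3: ∅  [deadlock]
witness 3: b·tau

Answer: DEADLOCK at state 3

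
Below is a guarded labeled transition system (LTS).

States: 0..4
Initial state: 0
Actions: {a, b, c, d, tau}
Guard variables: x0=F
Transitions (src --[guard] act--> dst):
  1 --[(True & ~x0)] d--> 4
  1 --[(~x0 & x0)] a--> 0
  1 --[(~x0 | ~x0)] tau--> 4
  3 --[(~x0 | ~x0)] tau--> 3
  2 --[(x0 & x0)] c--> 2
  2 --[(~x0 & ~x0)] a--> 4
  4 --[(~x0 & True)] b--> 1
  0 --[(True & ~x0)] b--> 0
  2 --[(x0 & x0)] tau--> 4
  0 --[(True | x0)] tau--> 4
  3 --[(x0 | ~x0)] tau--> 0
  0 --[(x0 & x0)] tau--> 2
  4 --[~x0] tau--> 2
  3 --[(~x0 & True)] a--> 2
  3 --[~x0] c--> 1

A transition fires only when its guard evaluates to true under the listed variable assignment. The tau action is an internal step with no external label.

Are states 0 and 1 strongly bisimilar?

Compute ~ classes (split until stable):
  π0 = {{0,1,2,3,4}}
  π1 = {{0,4},{1},{2},{3}}
  π2 = {{0},{1},{2},{3},{4}}
Fixed point at round 3; 5 class(es).
class of 0: {0}; class of 1: {1}

Answer: NOT BISIMILAR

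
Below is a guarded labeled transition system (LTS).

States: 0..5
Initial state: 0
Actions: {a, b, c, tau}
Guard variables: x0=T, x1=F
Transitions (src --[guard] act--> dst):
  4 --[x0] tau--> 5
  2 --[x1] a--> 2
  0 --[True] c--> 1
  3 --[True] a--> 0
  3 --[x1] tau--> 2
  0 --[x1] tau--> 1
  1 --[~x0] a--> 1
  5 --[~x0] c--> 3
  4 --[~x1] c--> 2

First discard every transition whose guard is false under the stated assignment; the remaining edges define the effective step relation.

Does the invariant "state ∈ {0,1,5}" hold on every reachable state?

Answer: INVARIANT HOLDS

Analysis:
Safe = {0,1,5}
R = {0,1}
  0: safe
  1: safe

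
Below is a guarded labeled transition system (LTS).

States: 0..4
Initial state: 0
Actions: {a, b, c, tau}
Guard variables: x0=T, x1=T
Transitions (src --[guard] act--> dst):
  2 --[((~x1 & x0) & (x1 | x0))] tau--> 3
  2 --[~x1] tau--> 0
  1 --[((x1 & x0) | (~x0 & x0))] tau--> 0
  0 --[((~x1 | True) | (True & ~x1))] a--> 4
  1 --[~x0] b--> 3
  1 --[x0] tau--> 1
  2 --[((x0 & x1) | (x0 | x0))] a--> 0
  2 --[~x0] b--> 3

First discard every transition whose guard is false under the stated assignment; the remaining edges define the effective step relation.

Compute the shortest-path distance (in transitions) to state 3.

Answer: UNREACHABLE

Trace:
Breadth-first toward 3:
  depth 0: {0}
  depth 1: {4}
3 never appears.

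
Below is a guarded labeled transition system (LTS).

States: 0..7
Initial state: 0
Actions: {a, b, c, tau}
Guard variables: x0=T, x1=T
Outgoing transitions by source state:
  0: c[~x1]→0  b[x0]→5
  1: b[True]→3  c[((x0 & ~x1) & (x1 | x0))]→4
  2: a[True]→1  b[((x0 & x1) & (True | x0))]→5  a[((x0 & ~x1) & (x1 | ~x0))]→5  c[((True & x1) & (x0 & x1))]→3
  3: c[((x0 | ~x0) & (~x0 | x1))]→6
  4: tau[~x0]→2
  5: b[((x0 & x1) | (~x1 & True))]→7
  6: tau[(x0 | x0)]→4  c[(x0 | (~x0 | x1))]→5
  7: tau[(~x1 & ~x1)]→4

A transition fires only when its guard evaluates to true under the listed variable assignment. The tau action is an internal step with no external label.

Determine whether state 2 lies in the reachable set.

Answer: UNREACHABLE

Working:
9 transition(s) survive guard evaluation.
Layer 0: {0}
Layer 1: {5}  cumulative {0,5}
Layer 2: {7}  cumulative {0,5,7}
Reachable = {0,5,7}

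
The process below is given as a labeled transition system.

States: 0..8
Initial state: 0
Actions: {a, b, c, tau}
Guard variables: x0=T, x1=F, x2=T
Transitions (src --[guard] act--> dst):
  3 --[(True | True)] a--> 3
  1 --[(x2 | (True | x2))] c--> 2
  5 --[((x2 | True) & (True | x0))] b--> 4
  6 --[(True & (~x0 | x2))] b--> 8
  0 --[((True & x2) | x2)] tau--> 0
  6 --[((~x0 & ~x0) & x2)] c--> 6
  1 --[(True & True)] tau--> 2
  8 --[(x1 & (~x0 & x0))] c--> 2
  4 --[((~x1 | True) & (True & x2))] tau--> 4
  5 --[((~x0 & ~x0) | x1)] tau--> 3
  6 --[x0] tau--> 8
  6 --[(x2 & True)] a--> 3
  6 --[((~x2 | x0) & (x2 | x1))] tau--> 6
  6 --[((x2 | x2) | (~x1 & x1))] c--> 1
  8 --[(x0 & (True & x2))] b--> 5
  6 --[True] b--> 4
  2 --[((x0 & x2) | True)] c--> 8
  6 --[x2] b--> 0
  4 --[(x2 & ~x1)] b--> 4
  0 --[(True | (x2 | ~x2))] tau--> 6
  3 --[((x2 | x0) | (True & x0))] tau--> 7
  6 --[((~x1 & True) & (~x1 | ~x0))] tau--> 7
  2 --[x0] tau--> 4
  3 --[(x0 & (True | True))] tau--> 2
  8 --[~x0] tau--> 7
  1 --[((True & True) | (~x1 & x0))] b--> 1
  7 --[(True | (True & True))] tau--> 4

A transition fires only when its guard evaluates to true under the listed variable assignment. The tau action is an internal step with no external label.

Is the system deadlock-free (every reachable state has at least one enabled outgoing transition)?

Answer: DEADLOCK-FREE

Analysis:
Reachable = {0,1,2,3,4,5,6,7,8}
  0: tau→0  tau→6  [2 out]
  1: b→1  c→2  tau→2  [3 out]
  2: c→8  tau→4  [2 out]
  3: a→3  tau→2  tau→7  [3 out]
  4: b→4  tau→4  [2 out]
  5: b→4  [1 out]
  6: a→3  b→0  b→4  b→8  c→1  tau→6  tau→7  tau→8  [8 out]
  7: tau→4  [1 out]
  8: b→5  [1 out]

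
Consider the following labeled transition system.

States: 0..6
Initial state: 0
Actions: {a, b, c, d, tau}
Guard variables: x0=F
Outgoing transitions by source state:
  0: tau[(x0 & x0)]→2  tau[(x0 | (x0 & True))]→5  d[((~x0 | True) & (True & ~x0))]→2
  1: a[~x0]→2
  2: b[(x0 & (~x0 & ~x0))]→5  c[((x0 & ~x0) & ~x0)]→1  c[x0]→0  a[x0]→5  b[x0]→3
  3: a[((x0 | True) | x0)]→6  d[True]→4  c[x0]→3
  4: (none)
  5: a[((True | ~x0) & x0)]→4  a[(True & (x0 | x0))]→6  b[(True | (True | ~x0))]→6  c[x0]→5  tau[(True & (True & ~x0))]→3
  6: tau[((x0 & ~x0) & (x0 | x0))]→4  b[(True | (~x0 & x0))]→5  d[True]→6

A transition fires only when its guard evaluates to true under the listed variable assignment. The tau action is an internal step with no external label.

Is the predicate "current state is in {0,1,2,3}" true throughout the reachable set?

Safe = {0,1,2,3}
R = {0,2}
  0: safe
  2: safe

Answer: INVARIANT HOLDS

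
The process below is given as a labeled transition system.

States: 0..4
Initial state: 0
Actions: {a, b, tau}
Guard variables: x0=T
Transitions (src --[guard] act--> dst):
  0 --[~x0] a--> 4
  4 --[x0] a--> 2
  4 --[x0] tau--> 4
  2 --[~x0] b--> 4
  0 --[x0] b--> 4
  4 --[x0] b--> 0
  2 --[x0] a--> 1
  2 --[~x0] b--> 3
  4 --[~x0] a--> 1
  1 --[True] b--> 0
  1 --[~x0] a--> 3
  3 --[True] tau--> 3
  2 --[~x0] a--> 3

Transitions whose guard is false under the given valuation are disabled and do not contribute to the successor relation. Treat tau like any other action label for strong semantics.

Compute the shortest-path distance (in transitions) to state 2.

Breadth-first toward 2:
  depth 0: {0}
  depth 1: {4}
  depth 2: {2}
first hit 2 at d=2 via b·a

Answer: 2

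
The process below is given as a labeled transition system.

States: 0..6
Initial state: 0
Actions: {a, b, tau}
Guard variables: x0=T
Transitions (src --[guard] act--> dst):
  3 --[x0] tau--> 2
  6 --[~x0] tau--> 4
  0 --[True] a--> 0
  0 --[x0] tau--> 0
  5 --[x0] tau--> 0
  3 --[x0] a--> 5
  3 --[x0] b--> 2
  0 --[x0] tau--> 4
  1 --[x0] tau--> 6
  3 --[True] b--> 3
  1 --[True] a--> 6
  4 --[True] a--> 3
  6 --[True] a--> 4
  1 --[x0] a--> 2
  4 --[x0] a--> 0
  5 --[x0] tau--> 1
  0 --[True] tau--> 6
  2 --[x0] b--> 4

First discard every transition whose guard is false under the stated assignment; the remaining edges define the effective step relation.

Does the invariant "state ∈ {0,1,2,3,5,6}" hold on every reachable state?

Answer: INVARIANT VIOLATED at state 4

Trace:
Allowed set {0,1,2,3,5,6}
R = {0,1,2,3,4,5,6}
  0: ok
  1: ok
  2: ok
  3: ok
  4: VIOLATES
  5: ok
  6: ok
counterexample path to 4: tau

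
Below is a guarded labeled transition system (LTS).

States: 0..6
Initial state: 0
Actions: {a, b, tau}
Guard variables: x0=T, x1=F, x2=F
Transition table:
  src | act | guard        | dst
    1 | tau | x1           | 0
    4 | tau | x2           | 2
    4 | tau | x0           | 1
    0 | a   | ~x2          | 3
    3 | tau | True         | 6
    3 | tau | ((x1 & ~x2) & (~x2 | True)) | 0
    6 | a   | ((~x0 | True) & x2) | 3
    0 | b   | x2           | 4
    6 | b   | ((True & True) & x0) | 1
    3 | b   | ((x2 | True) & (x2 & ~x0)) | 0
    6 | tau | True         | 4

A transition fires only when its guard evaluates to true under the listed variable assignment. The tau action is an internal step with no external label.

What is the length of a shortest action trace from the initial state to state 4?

Layered search for 4:
  Layer 0: {0}
  Layer 1: {3}
  Layer 2: {6}
  Layer 3: {1,4}
depth(4)=3, e.g. a·tau·tau

Answer: 3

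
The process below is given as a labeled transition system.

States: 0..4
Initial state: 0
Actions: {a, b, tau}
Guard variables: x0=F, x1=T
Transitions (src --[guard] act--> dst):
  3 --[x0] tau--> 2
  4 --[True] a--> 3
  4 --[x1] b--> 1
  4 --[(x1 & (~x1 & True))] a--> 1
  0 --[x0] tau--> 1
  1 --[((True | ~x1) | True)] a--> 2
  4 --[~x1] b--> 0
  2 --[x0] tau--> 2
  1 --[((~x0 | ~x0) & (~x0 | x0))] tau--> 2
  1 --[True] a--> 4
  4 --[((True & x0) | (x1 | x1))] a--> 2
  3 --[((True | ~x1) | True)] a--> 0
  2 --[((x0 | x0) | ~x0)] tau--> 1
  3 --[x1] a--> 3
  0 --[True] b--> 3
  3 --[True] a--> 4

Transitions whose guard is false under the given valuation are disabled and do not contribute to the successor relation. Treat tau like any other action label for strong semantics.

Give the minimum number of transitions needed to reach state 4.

BFS to 4:
  Layer 0: {0}
  Layer 1: {3}
  Layer 2: {4}
depth(4)=2, e.g. b·a

Answer: 2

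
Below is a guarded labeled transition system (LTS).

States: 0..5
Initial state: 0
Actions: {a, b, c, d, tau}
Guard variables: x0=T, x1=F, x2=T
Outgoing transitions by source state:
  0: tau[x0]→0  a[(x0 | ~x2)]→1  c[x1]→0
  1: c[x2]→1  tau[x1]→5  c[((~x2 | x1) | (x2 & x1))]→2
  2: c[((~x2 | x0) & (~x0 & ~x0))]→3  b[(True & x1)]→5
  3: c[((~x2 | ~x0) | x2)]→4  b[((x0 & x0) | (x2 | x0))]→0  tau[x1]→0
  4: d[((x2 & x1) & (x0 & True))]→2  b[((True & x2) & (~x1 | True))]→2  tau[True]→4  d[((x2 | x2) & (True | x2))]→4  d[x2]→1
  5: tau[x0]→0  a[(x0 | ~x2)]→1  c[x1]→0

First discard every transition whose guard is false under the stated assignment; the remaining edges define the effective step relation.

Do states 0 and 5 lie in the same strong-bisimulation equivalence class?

Answer: BISIMILAR

Trace:
Compute ~ classes (split until stable):
  P[0] = {{0,1,2,3,4,5}}
  P[1] = {{0,5},{1},{2},{3},{4}}
5 equivalence class(es) (converged in 2)
class of 0: {0,5}; class of 5: {0,5}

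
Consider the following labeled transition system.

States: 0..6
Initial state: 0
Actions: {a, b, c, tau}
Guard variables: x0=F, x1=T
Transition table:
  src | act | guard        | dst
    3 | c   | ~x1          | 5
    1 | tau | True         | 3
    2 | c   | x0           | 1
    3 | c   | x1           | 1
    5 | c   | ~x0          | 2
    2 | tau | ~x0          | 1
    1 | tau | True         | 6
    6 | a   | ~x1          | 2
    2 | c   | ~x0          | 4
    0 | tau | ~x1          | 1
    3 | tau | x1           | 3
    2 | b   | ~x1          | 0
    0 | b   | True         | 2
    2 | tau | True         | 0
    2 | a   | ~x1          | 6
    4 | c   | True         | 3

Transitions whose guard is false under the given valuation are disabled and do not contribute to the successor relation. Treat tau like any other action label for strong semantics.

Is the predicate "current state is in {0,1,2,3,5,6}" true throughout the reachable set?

Safe = {0,1,2,3,5,6}
R = {0,1,2,3,4,6}
  0: ✓
  1: ✓
  2: ✓
  3: ✓
  4: ✗ unsafe
  6: ✓
counterexample path to 4: b·c

Answer: INVARIANT VIOLATED at state 4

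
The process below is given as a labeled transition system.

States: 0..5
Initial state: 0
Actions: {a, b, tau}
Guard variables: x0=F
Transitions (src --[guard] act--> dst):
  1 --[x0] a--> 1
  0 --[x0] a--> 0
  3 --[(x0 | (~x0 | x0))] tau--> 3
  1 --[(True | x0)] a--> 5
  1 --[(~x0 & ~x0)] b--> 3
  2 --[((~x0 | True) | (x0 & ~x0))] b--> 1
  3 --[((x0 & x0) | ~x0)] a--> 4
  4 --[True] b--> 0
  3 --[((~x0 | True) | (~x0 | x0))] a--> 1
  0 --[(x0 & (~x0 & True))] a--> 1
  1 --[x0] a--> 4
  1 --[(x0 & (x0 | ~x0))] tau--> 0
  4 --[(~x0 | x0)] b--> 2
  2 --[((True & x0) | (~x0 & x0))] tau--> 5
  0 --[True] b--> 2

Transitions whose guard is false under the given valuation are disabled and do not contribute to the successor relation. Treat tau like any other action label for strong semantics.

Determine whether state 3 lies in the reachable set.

9 transition(s) survive guard evaluation.
L0 = {0}
L1 = {2}  cumulative {0,2}
L2 = {1}  cumulative {0,1,2}
L3 = {3,5}  cumulative {0,1,2,3,5}
L4 = {4}  cumulative {0,1,2,3,4,5}
R = {0,1,2,3,4,5}
witness 3: b·b·b

Answer: REACHABLE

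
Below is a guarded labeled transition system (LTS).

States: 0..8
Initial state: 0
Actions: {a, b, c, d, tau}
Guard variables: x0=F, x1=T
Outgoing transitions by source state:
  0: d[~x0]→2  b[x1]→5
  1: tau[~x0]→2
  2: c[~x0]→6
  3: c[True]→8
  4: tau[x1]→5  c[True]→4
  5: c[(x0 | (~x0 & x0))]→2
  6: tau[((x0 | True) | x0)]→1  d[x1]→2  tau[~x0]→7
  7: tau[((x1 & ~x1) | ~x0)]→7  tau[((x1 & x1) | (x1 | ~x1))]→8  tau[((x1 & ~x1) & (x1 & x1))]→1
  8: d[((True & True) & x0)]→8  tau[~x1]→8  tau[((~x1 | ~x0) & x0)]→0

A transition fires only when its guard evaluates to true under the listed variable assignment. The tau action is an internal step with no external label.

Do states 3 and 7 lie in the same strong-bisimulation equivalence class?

Refine partition for ~:
  π0 = {{0,1,2,3,4,5,6,7,8}}
  π1 = {{0},{1,7},{2,3},{4},{5,8},{6}}
  π2 = {{0},{1},{2},{3},{4},{5,8},{6},{7}}
Fixed point at round 3; 8 class(es).
[3]={3}  [7]={7}

Answer: NOT BISIMILAR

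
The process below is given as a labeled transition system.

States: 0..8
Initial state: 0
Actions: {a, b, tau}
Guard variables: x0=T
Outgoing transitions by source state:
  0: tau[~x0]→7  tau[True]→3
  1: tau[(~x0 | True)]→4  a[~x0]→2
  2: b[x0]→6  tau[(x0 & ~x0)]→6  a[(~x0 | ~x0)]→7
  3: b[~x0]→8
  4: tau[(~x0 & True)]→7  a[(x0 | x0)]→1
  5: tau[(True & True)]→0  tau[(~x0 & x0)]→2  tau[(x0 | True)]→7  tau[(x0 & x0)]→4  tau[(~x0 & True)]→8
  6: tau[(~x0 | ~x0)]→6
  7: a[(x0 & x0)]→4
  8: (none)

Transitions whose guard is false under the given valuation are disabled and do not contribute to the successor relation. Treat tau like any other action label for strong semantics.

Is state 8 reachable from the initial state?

Answer: UNREACHABLE

Trace:
8 transition(s) survive guard evaluation.
L0 = {0}
L1 = {3}  now seen {0,3}
R = {0,3}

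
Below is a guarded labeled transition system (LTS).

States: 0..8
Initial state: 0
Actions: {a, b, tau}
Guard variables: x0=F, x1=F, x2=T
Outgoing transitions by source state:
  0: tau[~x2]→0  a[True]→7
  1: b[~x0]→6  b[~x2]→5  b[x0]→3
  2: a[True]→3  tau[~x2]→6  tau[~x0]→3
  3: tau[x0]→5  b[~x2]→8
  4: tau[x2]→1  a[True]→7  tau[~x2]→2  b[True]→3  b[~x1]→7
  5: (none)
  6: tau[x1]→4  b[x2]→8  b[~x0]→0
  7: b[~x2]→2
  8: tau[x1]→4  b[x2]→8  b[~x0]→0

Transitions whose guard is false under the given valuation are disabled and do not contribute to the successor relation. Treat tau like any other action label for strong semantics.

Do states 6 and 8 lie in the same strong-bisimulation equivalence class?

Answer: BISIMILAR

Trace:
Bisimulation quotient by refinement:
  π0 = {{0,1,2,3,4,5,6,7,8}}
  π1 = {{0},{1,6,8},{2},{3,5,7},{4}}
  π2 = {{0},{1},{2},{3,5,7},{4},{6,8}}
Fixed point at round 3; 6 class(es).
6∈{6,8}, 8∈{6,8}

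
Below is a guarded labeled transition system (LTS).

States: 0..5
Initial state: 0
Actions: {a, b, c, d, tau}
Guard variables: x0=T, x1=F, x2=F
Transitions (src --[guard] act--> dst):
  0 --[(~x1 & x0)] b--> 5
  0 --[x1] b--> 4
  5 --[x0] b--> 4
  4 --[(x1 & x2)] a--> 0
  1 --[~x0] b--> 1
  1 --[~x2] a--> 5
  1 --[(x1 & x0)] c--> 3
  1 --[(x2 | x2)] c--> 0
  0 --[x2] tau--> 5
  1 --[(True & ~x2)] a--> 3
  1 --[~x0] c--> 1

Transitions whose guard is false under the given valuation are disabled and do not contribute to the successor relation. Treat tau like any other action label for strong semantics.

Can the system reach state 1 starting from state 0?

Answer: UNREACHABLE

Working:
4 transition(s) survive guard evaluation.
L0 = {0}
L1 = {5}  now seen {0,5}
L2 = {4}  now seen {0,4,5}
Reach set: {0,4,5}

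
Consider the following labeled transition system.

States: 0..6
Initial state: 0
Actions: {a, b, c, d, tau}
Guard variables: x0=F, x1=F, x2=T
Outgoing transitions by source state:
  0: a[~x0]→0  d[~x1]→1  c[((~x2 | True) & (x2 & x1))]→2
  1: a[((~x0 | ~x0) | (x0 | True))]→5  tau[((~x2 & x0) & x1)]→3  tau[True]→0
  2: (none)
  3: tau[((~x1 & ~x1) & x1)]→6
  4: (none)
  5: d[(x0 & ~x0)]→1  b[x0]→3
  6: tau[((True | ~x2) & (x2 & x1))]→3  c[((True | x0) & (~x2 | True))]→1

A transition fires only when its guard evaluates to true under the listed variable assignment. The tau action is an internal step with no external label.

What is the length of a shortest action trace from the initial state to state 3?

Layered search for 3:
  Layer 0: {0}
  Layer 1: {1}
  Layer 2: {5}
3 never appears.

Answer: UNREACHABLE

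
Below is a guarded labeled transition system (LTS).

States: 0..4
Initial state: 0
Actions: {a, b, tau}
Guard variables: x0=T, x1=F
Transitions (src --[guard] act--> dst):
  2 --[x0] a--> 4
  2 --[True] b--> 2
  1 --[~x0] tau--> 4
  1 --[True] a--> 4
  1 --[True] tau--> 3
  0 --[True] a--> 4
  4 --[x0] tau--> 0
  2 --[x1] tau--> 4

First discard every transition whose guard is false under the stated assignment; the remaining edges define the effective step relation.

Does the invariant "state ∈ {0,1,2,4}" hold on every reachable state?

Allowed set {0,1,2,4}
R = {0,4}
  0: ✓
  4: ✓

Answer: INVARIANT HOLDS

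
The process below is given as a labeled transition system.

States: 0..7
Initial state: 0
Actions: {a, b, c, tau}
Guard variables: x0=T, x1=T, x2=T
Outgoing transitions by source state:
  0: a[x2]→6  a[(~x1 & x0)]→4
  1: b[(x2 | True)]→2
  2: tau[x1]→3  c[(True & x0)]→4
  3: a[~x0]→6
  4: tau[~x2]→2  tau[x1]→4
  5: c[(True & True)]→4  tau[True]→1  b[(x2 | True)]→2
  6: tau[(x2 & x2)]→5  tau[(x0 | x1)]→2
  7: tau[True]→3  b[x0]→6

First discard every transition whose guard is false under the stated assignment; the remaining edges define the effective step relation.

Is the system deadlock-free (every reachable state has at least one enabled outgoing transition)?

Answer: DEADLOCK at state 3

Analysis:
Reachable = {0,1,2,3,4,5,6}
  0: a→6  [1 exit(s)]
  1: b→2  [1 exit(s)]
  2: c→4  tau→3  [2 exit(s)]
  3: ∅  [no exit]
  4: tau→4  [1 exit(s)]
  5: b→2  c→4  tau→1  [3 exit(s)]
  6: tau→2  tau→5  [2 exit(s)]
Path to 3: a·tau·tau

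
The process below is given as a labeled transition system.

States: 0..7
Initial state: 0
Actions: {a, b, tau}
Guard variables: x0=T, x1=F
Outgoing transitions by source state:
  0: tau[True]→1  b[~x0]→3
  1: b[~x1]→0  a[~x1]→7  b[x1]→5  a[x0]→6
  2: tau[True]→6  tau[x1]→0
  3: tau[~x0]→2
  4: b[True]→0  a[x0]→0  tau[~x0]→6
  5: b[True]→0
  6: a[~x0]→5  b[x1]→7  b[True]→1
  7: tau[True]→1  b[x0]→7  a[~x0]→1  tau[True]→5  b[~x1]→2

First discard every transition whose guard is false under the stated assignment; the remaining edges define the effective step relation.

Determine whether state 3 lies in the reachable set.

Guard filter leaves 13 enabled edge(s).
depth 0: {0}
depth 1: {1}  now seen {0,1}
depth 2: {6,7}  now seen {0,1,6,7}
depth 3: {2,5}  now seen {0,1,2,5,6,7}
Reach set: {0,1,2,5,6,7}

Answer: UNREACHABLE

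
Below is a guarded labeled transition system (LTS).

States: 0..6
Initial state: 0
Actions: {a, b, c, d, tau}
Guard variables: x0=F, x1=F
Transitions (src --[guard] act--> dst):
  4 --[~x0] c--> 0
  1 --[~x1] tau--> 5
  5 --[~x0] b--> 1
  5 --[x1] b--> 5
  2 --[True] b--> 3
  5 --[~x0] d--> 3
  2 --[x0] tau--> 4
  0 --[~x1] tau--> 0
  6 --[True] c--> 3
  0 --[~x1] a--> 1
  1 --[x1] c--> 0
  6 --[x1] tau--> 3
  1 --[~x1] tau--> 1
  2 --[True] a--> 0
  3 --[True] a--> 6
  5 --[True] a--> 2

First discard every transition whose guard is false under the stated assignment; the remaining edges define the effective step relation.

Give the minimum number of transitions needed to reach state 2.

Layered search for 2:
  depth 0: {0}
  depth 1: {1}
  depth 2: {5}
  depth 3: {2,3}
first hit 2 at d=3 via a·tau·a

Answer: 3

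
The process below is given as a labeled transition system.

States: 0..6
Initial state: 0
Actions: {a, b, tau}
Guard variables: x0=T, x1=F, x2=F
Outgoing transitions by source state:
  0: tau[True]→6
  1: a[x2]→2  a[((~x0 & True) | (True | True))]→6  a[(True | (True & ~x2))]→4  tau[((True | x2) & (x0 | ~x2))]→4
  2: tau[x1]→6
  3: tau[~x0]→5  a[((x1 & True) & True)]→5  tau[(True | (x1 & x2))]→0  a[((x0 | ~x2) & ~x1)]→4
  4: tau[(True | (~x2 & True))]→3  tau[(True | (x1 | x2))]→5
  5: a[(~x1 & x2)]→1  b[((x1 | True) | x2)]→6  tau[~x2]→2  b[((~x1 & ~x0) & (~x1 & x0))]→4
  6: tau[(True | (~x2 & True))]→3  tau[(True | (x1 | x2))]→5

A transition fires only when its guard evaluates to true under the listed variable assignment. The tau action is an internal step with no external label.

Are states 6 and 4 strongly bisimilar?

Answer: BISIMILAR

Working:
Compute ~ classes (split until stable):
  P[0] = {{0,1,2,3,4,5,6}}
  P[1] = {{0,4,6},{1,3},{2},{5}}
  P[2] = {{0},{1,3},{2},{4,6},{5}}
  P[3] = {{0},{1},{2},{3},{4,6},{5}}
stable after 4 split(s): 6 block(s)
class of 6: {4,6}; class of 4: {4,6}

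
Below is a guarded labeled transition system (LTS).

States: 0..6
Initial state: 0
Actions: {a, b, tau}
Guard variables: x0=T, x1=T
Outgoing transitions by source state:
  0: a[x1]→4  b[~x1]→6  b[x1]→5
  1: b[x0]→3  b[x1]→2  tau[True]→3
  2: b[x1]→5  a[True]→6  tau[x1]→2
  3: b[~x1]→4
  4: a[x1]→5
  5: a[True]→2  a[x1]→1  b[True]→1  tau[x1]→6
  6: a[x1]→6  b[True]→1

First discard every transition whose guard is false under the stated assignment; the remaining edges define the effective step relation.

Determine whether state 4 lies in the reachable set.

15 transition(s) survive guard evaluation.
L0 = {0}
L1 = {4,5}  cumulative {0,4,5}
L2 = {1,2,6}  cumulative {0,1,2,4,5,6}
L3 = {3}  cumulative {0,1,2,3,4,5,6}
Reachable = {0,1,2,3,4,5,6}
trace reaching 4: a

Answer: REACHABLE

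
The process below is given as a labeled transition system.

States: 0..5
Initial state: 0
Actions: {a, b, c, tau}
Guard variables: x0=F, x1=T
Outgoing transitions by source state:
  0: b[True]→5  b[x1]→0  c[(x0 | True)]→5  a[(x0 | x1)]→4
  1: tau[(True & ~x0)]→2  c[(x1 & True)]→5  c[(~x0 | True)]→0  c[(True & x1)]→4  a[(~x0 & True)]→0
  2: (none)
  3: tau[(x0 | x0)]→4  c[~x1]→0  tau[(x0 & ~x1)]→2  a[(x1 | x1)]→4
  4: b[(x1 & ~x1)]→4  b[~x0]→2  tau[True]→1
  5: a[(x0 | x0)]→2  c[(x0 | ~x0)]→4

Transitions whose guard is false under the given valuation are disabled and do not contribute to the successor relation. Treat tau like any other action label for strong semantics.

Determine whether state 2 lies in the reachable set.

After dropping false guards: 13 live edges.
L0 = {0}
L1 = {4,5}  now seen {0,4,5}
L2 = {1,2}  now seen {0,1,2,4,5}
Reach set: {0,1,2,4,5}
Path to 2: a·b

Answer: REACHABLE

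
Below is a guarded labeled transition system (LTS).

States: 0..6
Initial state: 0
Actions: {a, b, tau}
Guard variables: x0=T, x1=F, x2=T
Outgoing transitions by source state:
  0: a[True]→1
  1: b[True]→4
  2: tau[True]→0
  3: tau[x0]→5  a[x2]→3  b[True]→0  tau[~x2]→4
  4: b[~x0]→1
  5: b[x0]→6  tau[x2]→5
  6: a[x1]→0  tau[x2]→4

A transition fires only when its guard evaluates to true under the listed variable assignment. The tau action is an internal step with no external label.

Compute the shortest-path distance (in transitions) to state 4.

Answer: 2

Trace:
Breadth-first toward 4:
  Layer 0: {0}
  Layer 1: {1}
  Layer 2: {4}
4 enters at depth 2; path a·b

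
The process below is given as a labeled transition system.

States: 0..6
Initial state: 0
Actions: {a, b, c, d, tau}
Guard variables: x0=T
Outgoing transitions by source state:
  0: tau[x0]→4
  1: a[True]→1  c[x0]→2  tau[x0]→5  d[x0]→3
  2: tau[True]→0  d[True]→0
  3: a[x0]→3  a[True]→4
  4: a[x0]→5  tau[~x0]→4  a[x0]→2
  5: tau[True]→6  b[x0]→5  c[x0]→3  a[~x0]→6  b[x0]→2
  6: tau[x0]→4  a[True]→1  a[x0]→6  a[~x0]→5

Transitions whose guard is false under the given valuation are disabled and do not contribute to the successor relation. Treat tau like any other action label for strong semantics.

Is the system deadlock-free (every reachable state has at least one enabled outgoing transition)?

Answer: DEADLOCK-FREE

Trace:
Reach set: {0,1,2,3,4,5,6}
  0: tau→4  [1 exit(s)]
  1: a→1  c→2  d→3  tau→5  [4 exit(s)]
  2: d→0  tau→0  [2 exit(s)]
  3: a→3  a→4  [2 exit(s)]
  4: a→2  a→5  [2 exit(s)]
  5: b→2  b→5  c→3  tau→6  [4 exit(s)]
  6: a→1  a→6  tau→4  [3 exit(s)]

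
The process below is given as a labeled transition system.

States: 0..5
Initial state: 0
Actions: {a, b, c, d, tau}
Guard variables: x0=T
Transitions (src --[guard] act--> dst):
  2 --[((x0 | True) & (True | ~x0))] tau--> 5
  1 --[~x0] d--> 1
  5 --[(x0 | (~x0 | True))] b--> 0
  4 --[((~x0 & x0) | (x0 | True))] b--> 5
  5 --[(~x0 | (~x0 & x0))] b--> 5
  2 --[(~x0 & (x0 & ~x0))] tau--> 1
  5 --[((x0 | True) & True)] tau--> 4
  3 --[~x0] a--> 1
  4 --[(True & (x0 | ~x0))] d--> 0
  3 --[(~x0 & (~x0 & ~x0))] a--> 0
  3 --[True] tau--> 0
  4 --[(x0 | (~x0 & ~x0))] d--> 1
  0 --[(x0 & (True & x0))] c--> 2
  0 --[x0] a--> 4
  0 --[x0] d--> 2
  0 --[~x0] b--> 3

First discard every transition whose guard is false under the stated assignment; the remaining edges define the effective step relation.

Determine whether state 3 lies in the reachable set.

After dropping false guards: 10 live edges.
depth 0: {0}
depth 1: {2,4}  total {0,2,4}
depth 2: {1,5}  total {0,1,2,4,5}
R = {0,1,2,4,5}

Answer: UNREACHABLE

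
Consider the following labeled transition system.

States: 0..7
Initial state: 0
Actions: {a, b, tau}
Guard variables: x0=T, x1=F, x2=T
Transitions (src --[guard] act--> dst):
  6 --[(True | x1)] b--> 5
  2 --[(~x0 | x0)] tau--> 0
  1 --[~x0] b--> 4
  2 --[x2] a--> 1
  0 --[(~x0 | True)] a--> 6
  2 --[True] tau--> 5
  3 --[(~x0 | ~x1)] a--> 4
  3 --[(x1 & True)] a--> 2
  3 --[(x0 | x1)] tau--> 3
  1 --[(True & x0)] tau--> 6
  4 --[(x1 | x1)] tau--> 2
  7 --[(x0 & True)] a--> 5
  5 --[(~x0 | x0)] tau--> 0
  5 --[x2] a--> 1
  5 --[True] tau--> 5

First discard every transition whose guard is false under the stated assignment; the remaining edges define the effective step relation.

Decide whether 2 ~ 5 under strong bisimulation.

Answer: BISIMILAR

Analysis:
Refine partition for ~:
  π0 = {{0,1,2,3,4,5,6,7}}
  π1 = {{0,7},{1},{2,3,5},{4},{6}}
  π2 = {{0},{1},{2,5},{3},{4},{6},{7}}
7 equivalence class(es) (converged in 3)
2∈{2,5}, 5∈{2,5}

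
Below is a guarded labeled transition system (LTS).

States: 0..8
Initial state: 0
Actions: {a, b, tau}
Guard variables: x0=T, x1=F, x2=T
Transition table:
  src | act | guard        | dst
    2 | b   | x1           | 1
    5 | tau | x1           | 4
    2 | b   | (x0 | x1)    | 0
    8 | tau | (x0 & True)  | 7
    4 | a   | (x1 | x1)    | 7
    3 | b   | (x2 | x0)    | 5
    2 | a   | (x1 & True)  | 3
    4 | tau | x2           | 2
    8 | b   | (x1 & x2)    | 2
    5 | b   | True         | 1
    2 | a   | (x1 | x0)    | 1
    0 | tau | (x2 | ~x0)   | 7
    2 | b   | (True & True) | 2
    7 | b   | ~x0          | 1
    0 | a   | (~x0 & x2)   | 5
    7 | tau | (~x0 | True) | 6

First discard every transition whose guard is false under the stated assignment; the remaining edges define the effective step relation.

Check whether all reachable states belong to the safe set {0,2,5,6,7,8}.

Answer: INVARIANT HOLDS

Analysis:
Allowed set {0,2,5,6,7,8}
Reach set: {0,6,7}
  0: ok
  6: ok
  7: ok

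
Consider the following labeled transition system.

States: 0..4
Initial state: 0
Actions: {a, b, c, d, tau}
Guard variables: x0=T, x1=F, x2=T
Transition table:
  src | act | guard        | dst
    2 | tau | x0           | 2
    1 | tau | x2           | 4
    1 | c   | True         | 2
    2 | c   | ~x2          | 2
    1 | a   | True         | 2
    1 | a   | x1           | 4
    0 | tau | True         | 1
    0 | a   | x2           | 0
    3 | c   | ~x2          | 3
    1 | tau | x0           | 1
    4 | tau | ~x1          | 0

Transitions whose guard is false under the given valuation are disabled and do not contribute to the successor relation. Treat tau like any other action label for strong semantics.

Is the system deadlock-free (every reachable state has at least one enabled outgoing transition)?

Answer: DEADLOCK-FREE

Trace:
Reach set: {0,1,2,4}
  0: a→0  tau→1  [deg 2]
  1: a→2  c→2  tau→1  tau→4  [deg 4]
  2: tau→2  [deg 1]
  4: tau→0  [deg 1]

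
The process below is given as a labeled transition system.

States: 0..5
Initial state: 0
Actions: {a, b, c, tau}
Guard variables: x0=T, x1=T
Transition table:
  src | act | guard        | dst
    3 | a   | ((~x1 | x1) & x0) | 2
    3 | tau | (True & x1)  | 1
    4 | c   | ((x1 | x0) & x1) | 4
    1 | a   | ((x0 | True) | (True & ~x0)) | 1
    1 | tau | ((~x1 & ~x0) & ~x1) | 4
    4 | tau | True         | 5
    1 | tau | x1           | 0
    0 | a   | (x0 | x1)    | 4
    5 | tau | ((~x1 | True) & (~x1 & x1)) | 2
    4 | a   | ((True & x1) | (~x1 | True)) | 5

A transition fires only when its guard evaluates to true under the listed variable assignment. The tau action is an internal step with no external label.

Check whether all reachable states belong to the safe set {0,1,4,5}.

Allowed set {0,1,4,5}
Reachable = {0,4,5}
  0: ✓
  4: ✓
  5: ✓

Answer: INVARIANT HOLDS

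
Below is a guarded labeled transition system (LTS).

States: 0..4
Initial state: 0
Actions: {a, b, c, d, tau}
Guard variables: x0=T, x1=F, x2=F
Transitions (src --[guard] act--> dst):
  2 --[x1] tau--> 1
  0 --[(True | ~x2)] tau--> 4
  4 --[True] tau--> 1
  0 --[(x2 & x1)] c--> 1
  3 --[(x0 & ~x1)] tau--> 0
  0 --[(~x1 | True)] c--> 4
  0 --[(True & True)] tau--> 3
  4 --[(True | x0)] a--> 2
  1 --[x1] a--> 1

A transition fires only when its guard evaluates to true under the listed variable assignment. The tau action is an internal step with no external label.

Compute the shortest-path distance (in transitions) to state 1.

Layered search for 1:
  depth 0: {0}
  depth 1: {3,4}
  depth 2: {1,2}
1 enters at depth 2; path c·tau

Answer: 2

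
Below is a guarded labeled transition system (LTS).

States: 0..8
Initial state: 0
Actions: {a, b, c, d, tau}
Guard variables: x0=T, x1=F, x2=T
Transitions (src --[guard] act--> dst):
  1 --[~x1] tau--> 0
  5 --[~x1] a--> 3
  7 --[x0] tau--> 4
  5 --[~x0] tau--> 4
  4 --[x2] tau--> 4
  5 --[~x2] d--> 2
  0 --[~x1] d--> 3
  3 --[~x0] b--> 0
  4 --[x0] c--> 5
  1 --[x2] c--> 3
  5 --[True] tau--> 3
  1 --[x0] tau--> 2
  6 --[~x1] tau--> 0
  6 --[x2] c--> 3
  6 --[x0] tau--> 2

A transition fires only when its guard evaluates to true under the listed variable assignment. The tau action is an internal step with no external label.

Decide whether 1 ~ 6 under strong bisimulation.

Bisimulation quotient by refinement:
  round 0: {{0,1,2,3,4,5,6,7,8}}
  round 1: {{0},{1,4,6},{2,3,8},{5},{7}}
  round 2: {{0},{1,6},{2,3,8},{4},{5},{7}}
6 equivalence class(es) (converged in 3)
class of 1: {1,6}; class of 6: {1,6}

Answer: BISIMILAR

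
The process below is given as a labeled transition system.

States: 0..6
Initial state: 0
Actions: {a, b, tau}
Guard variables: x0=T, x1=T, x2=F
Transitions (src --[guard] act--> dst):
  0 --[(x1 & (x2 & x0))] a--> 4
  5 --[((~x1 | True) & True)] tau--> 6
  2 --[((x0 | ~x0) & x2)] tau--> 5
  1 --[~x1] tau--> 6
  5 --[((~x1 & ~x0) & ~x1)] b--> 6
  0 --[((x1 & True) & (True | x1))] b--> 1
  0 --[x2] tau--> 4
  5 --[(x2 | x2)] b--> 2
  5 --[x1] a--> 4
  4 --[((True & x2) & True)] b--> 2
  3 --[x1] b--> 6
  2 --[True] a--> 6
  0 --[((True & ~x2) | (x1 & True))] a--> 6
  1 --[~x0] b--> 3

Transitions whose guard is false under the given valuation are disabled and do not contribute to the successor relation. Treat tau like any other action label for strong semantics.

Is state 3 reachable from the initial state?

Answer: UNREACHABLE

Trace:
Guard filter leaves 6 enabled edge(s).
Layer 0: {0}
Layer 1: {1,6}  total {0,1,6}
Reach set: {0,1,6}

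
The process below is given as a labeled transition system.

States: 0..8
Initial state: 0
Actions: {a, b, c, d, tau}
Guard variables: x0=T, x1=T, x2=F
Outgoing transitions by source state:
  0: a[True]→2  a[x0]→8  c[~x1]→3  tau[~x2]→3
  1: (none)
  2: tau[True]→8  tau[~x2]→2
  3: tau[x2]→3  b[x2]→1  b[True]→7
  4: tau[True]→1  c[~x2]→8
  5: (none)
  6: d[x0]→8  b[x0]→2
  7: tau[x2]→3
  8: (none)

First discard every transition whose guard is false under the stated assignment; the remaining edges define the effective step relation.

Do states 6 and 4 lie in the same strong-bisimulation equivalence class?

Bisimulation quotient by refinement:
  round 0: {{0,1,2,3,4,5,6,7,8}}
  round 1: {{0},{1,5,7,8},{2},{3},{4},{6}}
Fixed point at round 2; 6 class(es).
6∈{6}, 4∈{4}

Answer: NOT BISIMILAR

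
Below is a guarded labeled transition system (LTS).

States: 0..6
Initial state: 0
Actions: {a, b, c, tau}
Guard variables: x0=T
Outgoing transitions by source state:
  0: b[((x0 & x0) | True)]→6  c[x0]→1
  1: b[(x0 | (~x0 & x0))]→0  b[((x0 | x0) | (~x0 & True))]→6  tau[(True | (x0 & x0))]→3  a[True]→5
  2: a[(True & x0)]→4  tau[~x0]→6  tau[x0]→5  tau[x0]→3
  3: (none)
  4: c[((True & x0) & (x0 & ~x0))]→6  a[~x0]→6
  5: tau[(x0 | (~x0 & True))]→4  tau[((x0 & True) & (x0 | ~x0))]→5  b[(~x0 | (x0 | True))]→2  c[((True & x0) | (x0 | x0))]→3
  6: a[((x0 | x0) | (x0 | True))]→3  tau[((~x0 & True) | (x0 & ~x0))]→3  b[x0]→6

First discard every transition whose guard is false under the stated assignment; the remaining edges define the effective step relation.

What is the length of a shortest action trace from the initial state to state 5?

BFS to 5:
  L0 = {0}
  L1 = {1,6}
  L2 = {3,5}
5 enters at depth 2; path c·a

Answer: 2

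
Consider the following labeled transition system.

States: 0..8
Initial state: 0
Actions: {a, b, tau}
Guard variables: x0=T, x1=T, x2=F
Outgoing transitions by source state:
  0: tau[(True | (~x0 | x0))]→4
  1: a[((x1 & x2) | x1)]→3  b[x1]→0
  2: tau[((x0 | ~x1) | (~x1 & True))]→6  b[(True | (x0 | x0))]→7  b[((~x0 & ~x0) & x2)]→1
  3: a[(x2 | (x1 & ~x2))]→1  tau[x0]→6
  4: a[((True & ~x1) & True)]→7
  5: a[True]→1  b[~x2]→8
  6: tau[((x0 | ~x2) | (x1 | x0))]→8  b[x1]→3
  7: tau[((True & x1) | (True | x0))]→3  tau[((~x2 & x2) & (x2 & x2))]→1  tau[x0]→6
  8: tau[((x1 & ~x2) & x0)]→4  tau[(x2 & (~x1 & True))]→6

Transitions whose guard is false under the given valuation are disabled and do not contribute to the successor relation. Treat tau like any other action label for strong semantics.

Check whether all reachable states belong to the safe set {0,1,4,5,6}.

Answer: INVARIANT HOLDS

Analysis:
Inv-set: {0,1,4,5,6}
R = {0,4}
  0: ✓
  4: ✓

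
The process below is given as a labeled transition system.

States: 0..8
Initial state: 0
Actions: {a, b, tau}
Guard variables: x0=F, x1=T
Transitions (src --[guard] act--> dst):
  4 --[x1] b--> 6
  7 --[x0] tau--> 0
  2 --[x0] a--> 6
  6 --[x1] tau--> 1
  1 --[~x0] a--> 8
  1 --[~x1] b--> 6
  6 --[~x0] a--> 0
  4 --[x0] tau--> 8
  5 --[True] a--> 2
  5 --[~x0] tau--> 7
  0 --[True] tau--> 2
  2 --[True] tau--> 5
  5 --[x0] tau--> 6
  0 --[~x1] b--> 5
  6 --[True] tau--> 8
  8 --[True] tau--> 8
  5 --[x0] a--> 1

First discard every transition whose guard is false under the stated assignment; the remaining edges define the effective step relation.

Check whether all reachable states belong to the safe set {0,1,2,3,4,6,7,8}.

Safe = {0,1,2,3,4,6,7,8}
R = {0,2,5,7}
  0: safe
  2: safe
  5: ✗ unsafe
  7: safe
counterexample path to 5: tau·tau

Answer: INVARIANT VIOLATED at state 5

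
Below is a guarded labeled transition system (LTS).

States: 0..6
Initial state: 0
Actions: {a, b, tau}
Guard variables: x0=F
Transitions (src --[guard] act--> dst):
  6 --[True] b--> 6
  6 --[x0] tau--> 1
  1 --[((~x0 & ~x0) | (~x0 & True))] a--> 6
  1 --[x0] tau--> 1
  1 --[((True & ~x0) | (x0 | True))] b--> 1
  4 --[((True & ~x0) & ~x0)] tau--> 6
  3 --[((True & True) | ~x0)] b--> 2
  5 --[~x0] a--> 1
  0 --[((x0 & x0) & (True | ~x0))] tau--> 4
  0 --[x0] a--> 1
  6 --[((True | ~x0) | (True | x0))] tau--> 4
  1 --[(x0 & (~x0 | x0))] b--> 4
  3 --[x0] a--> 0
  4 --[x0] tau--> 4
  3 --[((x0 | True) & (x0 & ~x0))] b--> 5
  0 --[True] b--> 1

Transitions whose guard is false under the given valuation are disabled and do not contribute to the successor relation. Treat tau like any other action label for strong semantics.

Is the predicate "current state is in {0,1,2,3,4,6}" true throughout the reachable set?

Answer: INVARIANT HOLDS

Trace:
Safe = {0,1,2,3,4,6}
R = {0,1,4,6}
  0: ✓
  1: ✓
  4: ✓
  6: ✓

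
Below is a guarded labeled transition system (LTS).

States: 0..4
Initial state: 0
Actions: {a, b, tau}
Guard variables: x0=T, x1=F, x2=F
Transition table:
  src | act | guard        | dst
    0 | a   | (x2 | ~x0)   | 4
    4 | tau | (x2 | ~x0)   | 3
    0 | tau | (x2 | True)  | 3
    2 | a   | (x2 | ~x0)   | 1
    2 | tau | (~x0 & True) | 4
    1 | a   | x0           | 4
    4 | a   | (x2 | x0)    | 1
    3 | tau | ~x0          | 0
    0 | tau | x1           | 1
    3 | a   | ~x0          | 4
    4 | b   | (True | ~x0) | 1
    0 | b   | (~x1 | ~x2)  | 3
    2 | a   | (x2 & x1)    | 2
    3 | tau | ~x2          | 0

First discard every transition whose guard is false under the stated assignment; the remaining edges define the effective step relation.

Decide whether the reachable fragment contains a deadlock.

Answer: DEADLOCK-FREE

Trace:
Reachable = {0,3}
  0: b→3  tau→3  [deg 2]
  3: tau→0  [deg 1]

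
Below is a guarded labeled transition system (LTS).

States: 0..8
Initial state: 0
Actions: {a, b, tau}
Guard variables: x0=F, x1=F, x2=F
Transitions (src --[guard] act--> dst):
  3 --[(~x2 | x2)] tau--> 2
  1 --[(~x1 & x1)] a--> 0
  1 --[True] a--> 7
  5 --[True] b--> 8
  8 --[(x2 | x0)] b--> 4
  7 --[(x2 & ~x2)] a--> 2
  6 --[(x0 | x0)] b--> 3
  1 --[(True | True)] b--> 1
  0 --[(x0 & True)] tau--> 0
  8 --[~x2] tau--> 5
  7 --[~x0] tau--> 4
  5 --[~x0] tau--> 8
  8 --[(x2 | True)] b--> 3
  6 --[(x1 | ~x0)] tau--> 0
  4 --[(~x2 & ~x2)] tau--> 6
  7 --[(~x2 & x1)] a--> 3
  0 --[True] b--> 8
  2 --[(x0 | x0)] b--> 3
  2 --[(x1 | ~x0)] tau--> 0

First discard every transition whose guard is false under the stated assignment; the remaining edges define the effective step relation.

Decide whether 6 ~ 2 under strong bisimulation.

Answer: BISIMILAR

Analysis:
Bisimulation quotient by refinement:
  π0 = {{0,1,2,3,4,5,6,7,8}}
  π1 = {{0},{1},{2,3,4,6,7},{5,8}}
  π2 = {{0},{1},{2,6},{3,4,7},{5},{8}}
  π3 = {{0},{1},{2,6},{3,4},{5},{7},{8}}
Fixed point at round 4; 7 class(es).
class of 6: {2,6}; class of 2: {2,6}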